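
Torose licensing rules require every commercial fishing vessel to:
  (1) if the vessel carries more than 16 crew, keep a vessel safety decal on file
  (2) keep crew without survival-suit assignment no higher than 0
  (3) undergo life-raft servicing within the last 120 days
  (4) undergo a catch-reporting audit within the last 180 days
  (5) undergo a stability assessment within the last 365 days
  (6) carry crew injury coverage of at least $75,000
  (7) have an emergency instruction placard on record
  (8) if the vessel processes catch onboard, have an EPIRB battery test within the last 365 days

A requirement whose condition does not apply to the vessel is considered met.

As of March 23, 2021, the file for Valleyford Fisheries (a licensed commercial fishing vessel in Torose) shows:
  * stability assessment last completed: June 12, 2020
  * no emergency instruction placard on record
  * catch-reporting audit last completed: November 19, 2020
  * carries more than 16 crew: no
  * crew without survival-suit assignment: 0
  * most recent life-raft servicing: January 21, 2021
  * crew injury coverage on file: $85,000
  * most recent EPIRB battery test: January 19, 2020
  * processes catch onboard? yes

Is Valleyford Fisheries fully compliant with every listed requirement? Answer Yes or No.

1. condition 'carries more than 16 crew' does not hold → requirement n/a → met
2. crew without survival-suit assignment 0 ≤ 0 → met
3. life-raft servicing 61 days ago vs limit 120 → met
4. catch-reporting audit 124 days ago vs limit 180 → met
5. stability assessment 284 days ago vs limit 365 → met
6. crew injury coverage $85,000 ≥ $75,000 → met
7. emergency instruction placard absent → not met
8. condition 'processes catch onboard' holds; EPIRB battery test 429 days ago vs limit 365 → not met
Not met: 7, 8

No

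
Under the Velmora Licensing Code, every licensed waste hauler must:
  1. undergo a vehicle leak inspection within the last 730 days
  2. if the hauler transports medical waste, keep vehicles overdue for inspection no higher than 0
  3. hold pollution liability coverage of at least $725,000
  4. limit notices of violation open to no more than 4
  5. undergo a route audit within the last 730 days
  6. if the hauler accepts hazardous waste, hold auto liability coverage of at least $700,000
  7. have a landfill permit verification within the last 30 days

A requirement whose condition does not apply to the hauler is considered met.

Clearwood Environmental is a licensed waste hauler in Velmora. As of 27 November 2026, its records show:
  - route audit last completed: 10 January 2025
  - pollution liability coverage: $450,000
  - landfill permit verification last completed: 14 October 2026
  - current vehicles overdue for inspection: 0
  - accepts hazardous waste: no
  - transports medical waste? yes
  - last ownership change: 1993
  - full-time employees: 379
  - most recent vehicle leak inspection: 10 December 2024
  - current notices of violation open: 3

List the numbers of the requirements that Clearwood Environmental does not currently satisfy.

1. vehicle leak inspection 717 days ago vs limit 730 → met
2. condition 'transports medical waste' holds; vehicles overdue for inspection 0 ≤ 0 → met
3. pollution liability coverage $450,000 < $725,000 → not met
4. notices of violation open 3 ≤ 4 → met
5. route audit 686 days ago vs limit 730 → met
6. condition 'accepts hazardous waste' does not hold → requirement n/a → met
7. landfill permit verification 44 days ago vs limit 30 → not met
Not met: 3, 7

3, 7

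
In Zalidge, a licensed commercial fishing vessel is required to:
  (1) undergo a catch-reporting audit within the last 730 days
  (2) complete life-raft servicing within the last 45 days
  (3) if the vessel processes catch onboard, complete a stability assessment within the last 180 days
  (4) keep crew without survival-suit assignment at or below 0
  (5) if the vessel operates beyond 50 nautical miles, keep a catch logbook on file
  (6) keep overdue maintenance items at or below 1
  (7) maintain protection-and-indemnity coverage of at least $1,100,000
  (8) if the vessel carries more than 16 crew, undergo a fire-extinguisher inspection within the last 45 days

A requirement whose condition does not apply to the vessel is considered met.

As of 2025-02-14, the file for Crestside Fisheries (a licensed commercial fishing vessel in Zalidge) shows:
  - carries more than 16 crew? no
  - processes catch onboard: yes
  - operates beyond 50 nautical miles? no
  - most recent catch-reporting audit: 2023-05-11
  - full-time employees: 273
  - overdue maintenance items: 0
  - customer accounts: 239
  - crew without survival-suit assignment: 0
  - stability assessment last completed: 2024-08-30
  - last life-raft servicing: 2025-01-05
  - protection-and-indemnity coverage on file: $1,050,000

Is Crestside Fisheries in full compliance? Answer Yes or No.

No

1. catch-reporting audit 645 days ago vs limit 730 → met
2. life-raft servicing 40 days ago vs limit 45 → met
3. condition 'processes catch onboard' holds; stability assessment 168 days ago vs limit 180 → met
4. crew without survival-suit assignment 0 ≤ 0 → met
5. condition 'operates beyond 50 nautical miles' does not hold → requirement n/a → met
6. overdue maintenance items 0 ≤ 1 → met
7. protection-and-indemnity coverage $1,050,000 < $1,100,000 → not met
8. condition 'carries more than 16 crew' does not hold → requirement n/a → met
Not met: 7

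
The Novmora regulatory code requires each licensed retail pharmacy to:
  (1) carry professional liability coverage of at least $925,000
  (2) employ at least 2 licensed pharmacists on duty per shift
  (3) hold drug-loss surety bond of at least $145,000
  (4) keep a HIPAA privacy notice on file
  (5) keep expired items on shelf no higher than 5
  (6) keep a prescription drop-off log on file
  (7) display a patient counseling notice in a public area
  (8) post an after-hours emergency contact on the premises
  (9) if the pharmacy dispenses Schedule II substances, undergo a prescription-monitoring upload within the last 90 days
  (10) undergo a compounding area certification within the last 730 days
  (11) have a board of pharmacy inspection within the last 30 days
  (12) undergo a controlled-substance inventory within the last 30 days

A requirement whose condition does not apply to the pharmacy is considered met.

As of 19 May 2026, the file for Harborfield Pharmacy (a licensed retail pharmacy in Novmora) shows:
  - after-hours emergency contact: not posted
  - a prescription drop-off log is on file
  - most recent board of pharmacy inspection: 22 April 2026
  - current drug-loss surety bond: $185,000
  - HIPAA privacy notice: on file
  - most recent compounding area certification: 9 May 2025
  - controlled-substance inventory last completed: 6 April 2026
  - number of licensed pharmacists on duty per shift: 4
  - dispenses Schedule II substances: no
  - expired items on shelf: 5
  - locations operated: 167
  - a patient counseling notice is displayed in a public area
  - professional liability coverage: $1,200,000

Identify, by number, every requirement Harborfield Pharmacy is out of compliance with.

1. professional liability coverage $1,200,000 ≥ $925,000 → met
2. licensed pharmacists on duty per shift 4 ≥ 2 → met
3. drug-loss surety bond $185,000 ≥ $145,000 → met
4. HIPAA privacy notice present → met
5. expired items on shelf 5 ≤ 5 → met
6. prescription drop-off log present → met
7. patient counseling notice present → met
8. after-hours emergency contact absent → not met
9. condition 'dispenses Schedule II substances' does not hold → requirement n/a → met
10. compounding area certification 375 days ago vs limit 730 → met
11. board of pharmacy inspection 27 days ago vs limit 30 → met
12. controlled-substance inventory 43 days ago vs limit 30 → not met
Not met: 8, 12

8, 12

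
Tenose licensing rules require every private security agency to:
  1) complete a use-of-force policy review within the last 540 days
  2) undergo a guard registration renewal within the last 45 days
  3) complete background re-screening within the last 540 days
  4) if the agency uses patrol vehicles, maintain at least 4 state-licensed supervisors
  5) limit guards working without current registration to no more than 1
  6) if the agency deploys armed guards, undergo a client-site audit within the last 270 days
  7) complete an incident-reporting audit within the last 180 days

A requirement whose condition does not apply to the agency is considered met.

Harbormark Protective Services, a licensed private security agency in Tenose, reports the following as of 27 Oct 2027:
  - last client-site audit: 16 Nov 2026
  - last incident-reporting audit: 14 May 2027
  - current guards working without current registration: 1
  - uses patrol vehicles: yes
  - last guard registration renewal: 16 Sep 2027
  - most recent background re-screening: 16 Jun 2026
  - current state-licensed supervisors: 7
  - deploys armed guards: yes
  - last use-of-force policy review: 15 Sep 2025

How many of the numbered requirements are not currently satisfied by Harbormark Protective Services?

2

1. use-of-force policy review 772 days ago vs limit 540 → not met
2. guard registration renewal 41 days ago vs limit 45 → met
3. background re-screening 498 days ago vs limit 540 → met
4. condition 'uses patrol vehicles' holds; state-licensed supervisors 7 ≥ 4 → met
5. guards working without current registration 1 ≤ 1 → met
6. condition 'deploys armed guards' holds; client-site audit 345 days ago vs limit 270 → not met
7. incident-reporting audit 166 days ago vs limit 180 → met
Not met: 2 of 7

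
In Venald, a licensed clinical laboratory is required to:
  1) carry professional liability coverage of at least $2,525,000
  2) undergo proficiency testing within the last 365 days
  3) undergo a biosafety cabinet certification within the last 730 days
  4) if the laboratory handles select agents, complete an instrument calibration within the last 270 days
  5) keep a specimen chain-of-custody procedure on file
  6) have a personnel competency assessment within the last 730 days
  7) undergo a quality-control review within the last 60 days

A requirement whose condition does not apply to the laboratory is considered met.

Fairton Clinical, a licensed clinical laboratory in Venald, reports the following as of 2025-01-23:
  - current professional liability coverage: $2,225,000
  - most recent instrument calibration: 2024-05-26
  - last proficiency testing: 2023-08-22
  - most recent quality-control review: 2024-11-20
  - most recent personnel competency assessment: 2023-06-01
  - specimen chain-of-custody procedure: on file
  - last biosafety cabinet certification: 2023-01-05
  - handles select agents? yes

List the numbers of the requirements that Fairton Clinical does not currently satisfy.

1. professional liability coverage $2,225,000 < $2,525,000 → not met
2. proficiency testing 520 days ago vs limit 365 → not met
3. biosafety cabinet certification 749 days ago vs limit 730 → not met
4. condition 'handles select agents' holds; instrument calibration 242 days ago vs limit 270 → met
5. specimen chain-of-custody procedure present → met
6. personnel competency assessment 602 days ago vs limit 730 → met
7. quality-control review 64 days ago vs limit 60 → not met
Not met: 1, 2, 3, 7

1, 2, 3, 7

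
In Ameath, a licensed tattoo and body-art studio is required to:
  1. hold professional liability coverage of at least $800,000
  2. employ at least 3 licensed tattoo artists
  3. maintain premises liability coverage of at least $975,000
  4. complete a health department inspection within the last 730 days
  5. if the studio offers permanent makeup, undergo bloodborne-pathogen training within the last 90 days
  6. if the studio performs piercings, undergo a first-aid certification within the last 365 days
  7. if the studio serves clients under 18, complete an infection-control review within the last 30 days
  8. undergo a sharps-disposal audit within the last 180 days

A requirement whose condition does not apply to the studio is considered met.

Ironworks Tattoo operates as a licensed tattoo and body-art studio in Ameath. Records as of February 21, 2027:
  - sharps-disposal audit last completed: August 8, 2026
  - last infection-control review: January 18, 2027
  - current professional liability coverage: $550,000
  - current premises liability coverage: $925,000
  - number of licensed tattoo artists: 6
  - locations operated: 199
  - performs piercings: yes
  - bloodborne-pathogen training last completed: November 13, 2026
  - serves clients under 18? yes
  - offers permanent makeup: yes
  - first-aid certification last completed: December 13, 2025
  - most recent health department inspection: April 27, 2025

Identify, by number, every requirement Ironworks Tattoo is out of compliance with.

1, 3, 5, 6, 7, 8

1. professional liability coverage $550,000 < $800,000 → not met
2. licensed tattoo artists 6 ≥ 3 → met
3. premises liability coverage $925,000 < $975,000 → not met
4. health department inspection 665 days ago vs limit 730 → met
5. condition 'offers permanent makeup' holds; bloodborne-pathogen training 100 days ago vs limit 90 → not met
6. condition 'performs piercings' holds; first-aid certification 435 days ago vs limit 365 → not met
7. condition 'serves clients under 18' holds; infection-control review 34 days ago vs limit 30 → not met
8. sharps-disposal audit 197 days ago vs limit 180 → not met
Not met: 1, 3, 5, 6, 7, 8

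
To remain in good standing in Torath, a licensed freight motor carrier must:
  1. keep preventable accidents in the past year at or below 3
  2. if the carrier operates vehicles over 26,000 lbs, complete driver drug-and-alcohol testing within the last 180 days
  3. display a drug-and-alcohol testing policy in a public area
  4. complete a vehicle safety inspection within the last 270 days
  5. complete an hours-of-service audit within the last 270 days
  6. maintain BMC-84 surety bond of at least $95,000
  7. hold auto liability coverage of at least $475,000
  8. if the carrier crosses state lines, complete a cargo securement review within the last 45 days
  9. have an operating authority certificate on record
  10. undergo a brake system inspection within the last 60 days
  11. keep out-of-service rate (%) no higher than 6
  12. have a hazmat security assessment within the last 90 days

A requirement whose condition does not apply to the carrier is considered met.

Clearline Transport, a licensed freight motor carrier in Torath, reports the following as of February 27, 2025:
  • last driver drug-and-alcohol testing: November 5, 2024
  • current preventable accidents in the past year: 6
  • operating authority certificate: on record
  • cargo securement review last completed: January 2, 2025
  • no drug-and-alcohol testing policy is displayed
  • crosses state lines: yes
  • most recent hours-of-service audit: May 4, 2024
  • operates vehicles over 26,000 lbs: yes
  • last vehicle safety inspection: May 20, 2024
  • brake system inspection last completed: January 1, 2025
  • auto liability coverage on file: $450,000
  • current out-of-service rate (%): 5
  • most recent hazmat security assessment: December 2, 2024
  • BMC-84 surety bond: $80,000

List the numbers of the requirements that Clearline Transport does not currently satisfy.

1. preventable accidents in the past year 6 > 3 → not met
2. condition 'operates vehicles over 26,000 lbs' holds; driver drug-and-alcohol testing 114 days ago vs limit 180 → met
3. drug-and-alcohol testing policy absent → not met
4. vehicle safety inspection 283 days ago vs limit 270 → not met
5. hours-of-service audit 299 days ago vs limit 270 → not met
6. BMC-84 surety bond $80,000 < $95,000 → not met
7. auto liability coverage $450,000 < $475,000 → not met
8. condition 'crosses state lines' holds; cargo securement review 56 days ago vs limit 45 → not met
9. operating authority certificate present → met
10. brake system inspection 57 days ago vs limit 60 → met
11. out-of-service rate (%) 5 ≤ 6 → met
12. hazmat security assessment 87 days ago vs limit 90 → met
Not met: 1, 3, 4, 5, 6, 7, 8

1, 3, 4, 5, 6, 7, 8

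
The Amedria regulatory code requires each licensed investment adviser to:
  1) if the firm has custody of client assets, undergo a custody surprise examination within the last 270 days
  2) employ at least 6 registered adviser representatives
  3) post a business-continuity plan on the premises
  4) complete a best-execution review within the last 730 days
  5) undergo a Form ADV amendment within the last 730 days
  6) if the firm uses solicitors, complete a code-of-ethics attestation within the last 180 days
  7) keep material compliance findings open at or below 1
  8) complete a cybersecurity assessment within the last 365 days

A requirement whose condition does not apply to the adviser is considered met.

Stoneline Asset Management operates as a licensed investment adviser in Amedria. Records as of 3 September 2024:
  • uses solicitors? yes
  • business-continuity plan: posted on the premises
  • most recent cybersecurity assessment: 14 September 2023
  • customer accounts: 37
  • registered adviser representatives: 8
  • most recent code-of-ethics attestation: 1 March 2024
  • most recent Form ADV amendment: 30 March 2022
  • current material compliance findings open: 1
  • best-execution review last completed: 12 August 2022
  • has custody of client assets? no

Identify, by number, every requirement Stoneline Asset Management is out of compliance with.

4, 5, 6

1. condition 'has custody of client assets' does not hold → requirement n/a → met
2. registered adviser representatives 8 ≥ 6 → met
3. business-continuity plan present → met
4. best-execution review 753 days ago vs limit 730 → not met
5. Form ADV amendment 888 days ago vs limit 730 → not met
6. condition 'uses solicitors' holds; code-of-ethics attestation 186 days ago vs limit 180 → not met
7. material compliance findings open 1 ≤ 1 → met
8. cybersecurity assessment 355 days ago vs limit 365 → met
Not met: 4, 5, 6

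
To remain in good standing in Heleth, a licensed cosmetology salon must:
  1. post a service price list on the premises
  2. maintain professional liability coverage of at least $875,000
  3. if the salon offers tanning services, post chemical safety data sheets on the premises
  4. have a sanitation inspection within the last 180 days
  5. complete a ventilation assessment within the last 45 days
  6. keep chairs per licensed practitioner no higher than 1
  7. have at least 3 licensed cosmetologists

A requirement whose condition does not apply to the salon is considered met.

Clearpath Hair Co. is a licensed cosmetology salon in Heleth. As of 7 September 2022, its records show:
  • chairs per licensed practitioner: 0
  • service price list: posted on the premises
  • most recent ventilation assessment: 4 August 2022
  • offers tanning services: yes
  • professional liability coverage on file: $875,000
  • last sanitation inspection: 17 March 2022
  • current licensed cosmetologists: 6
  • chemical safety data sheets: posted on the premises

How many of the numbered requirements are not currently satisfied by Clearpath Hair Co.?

1. service price list present → met
2. professional liability coverage $875,000 ≥ $875,000 → met
3. condition 'offers tanning services' holds; chemical safety data sheets present → met
4. sanitation inspection 174 days ago vs limit 180 → met
5. ventilation assessment 34 days ago vs limit 45 → met
6. chairs per licensed practitioner 0 ≤ 1 → met
7. licensed cosmetologists 6 ≥ 3 → met
Not met: 0 of 7

0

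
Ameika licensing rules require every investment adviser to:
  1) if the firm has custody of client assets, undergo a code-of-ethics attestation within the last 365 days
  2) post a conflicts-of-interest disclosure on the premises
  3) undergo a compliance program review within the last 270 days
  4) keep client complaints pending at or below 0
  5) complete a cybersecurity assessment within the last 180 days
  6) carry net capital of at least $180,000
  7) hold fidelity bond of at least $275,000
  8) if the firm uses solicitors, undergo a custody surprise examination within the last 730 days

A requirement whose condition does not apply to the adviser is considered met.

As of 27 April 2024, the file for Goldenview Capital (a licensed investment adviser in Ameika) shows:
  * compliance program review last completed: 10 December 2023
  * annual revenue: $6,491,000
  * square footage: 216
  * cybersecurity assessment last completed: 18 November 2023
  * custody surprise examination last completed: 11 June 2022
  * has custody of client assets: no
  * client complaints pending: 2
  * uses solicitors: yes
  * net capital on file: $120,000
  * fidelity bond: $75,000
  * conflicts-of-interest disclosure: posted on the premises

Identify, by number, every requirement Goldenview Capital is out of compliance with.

1. condition 'has custody of client assets' does not hold → requirement n/a → met
2. conflicts-of-interest disclosure present → met
3. compliance program review 139 days ago vs limit 270 → met
4. client complaints pending 2 > 0 → not met
5. cybersecurity assessment 161 days ago vs limit 180 → met
6. net capital $120,000 < $180,000 → not met
7. fidelity bond $75,000 < $275,000 → not met
8. condition 'uses solicitors' holds; custody surprise examination 686 days ago vs limit 730 → met
Not met: 4, 6, 7

4, 6, 7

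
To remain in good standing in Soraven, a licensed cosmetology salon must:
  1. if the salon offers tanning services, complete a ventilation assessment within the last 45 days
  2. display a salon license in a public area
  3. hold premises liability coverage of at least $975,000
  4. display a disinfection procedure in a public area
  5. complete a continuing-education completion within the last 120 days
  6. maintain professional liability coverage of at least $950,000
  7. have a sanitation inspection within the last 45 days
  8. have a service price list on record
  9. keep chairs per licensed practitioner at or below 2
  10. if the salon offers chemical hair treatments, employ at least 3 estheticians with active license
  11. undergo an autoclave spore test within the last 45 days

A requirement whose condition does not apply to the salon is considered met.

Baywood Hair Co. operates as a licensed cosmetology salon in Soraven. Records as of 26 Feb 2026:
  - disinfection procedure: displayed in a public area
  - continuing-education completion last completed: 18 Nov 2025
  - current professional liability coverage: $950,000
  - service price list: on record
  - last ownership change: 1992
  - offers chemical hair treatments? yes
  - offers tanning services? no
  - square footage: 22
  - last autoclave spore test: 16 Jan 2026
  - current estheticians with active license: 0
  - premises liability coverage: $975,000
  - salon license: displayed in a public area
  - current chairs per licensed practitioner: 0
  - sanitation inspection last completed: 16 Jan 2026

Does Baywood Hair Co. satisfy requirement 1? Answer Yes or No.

1. condition 'offers tanning services' does not hold → requirement n/a → met

Yes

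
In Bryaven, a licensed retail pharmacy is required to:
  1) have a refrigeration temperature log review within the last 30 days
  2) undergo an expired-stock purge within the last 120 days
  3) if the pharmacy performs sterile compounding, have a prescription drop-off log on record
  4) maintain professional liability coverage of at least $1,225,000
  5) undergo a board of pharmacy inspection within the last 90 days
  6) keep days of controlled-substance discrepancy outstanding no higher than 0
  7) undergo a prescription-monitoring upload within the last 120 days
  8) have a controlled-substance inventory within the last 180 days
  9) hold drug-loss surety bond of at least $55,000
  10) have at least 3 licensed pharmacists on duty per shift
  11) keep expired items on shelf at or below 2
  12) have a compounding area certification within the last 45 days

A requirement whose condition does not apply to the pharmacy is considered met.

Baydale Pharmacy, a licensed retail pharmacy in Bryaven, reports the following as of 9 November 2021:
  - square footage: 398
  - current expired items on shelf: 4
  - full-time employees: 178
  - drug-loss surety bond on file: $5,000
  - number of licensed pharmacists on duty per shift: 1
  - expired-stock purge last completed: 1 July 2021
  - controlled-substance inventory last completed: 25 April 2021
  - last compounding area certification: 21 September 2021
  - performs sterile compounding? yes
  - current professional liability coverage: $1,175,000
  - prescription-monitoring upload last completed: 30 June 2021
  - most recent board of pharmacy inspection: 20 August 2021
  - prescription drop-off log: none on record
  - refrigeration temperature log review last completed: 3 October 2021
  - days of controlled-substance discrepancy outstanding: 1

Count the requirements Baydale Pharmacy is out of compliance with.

11

1. refrigeration temperature log review 37 days ago vs limit 30 → not met
2. expired-stock purge 131 days ago vs limit 120 → not met
3. condition 'performs sterile compounding' holds; prescription drop-off log absent → not met
4. professional liability coverage $1,175,000 < $1,225,000 → not met
5. board of pharmacy inspection 81 days ago vs limit 90 → met
6. days of controlled-substance discrepancy outstanding 1 > 0 → not met
7. prescription-monitoring upload 132 days ago vs limit 120 → not met
8. controlled-substance inventory 198 days ago vs limit 180 → not met
9. drug-loss surety bond $5,000 < $55,000 → not met
10. licensed pharmacists on duty per shift 1 < 3 → not met
11. expired items on shelf 4 > 2 → not met
12. compounding area certification 49 days ago vs limit 45 → not met
Not met: 11 of 12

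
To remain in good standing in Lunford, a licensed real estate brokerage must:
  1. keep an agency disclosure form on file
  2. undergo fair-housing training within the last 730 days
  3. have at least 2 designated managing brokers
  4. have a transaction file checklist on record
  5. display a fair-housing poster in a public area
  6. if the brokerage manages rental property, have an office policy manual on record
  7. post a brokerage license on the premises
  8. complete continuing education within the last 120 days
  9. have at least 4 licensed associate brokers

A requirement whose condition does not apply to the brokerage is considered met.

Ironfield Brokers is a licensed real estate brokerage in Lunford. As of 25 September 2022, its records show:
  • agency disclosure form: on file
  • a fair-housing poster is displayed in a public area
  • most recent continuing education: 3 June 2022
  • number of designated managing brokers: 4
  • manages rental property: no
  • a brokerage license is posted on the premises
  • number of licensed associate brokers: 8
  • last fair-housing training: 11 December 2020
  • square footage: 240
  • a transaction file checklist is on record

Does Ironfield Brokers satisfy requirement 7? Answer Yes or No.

7. brokerage license present → met

Yes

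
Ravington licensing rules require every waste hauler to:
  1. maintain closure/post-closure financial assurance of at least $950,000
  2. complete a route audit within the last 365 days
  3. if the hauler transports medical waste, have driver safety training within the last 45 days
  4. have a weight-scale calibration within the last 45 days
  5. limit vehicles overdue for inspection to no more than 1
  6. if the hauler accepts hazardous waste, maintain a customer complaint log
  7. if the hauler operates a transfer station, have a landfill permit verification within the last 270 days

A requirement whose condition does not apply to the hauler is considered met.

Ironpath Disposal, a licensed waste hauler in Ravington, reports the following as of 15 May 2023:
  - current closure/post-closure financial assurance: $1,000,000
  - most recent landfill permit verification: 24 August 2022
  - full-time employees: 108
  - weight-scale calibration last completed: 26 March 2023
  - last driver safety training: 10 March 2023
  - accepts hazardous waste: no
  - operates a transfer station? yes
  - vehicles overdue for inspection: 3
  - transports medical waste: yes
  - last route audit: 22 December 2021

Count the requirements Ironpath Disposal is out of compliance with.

4

1. closure/post-closure financial assurance $1,000,000 ≥ $950,000 → met
2. route audit 509 days ago vs limit 365 → not met
3. condition 'transports medical waste' holds; driver safety training 66 days ago vs limit 45 → not met
4. weight-scale calibration 50 days ago vs limit 45 → not met
5. vehicles overdue for inspection 3 > 1 → not met
6. condition 'accepts hazardous waste' does not hold → requirement n/a → met
7. condition 'operates a transfer station' holds; landfill permit verification 264 days ago vs limit 270 → met
Not met: 4 of 7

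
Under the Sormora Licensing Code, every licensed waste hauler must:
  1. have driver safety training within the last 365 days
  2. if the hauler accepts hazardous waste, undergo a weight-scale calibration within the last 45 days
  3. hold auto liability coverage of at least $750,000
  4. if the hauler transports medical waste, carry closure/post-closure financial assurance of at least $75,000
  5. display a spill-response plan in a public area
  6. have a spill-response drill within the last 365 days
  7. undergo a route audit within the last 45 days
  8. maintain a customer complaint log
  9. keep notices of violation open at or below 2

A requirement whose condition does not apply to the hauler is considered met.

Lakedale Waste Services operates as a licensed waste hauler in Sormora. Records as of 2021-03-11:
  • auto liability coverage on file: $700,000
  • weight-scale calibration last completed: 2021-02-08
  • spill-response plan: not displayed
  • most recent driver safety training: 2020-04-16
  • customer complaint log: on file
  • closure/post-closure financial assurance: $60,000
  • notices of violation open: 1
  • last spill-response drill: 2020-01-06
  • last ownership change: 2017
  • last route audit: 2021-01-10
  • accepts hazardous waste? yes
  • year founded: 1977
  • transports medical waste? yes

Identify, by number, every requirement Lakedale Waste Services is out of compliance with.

1. driver safety training 329 days ago vs limit 365 → met
2. condition 'accepts hazardous waste' holds; weight-scale calibration 31 days ago vs limit 45 → met
3. auto liability coverage $700,000 < $750,000 → not met
4. condition 'transports medical waste' holds; closure/post-closure financial assurance $60,000 < $75,000 → not met
5. spill-response plan absent → not met
6. spill-response drill 430 days ago vs limit 365 → not met
7. route audit 60 days ago vs limit 45 → not met
8. customer complaint log present → met
9. notices of violation open 1 ≤ 2 → met
Not met: 3, 4, 5, 6, 7

3, 4, 5, 6, 7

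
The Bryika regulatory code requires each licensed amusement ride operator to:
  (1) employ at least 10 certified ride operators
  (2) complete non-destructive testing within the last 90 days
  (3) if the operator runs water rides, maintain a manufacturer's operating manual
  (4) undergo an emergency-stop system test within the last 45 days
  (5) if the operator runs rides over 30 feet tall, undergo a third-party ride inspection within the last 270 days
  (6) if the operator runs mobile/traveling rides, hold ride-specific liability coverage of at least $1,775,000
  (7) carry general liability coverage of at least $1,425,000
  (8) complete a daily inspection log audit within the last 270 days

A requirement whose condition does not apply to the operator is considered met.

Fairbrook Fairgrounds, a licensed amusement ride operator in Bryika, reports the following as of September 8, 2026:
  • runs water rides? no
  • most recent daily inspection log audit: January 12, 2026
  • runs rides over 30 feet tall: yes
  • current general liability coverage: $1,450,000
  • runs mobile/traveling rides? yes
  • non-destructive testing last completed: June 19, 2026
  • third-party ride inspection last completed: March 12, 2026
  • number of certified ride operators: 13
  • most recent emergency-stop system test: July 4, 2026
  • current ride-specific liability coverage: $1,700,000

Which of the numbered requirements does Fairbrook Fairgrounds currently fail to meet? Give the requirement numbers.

4, 6

1. certified ride operators 13 ≥ 10 → met
2. non-destructive testing 81 days ago vs limit 90 → met
3. condition 'runs water rides' does not hold → requirement n/a → met
4. emergency-stop system test 66 days ago vs limit 45 → not met
5. condition 'runs rides over 30 feet tall' holds; third-party ride inspection 180 days ago vs limit 270 → met
6. condition 'runs mobile/traveling rides' holds; ride-specific liability coverage $1,700,000 < $1,775,000 → not met
7. general liability coverage $1,450,000 ≥ $1,425,000 → met
8. daily inspection log audit 239 days ago vs limit 270 → met
Not met: 4, 6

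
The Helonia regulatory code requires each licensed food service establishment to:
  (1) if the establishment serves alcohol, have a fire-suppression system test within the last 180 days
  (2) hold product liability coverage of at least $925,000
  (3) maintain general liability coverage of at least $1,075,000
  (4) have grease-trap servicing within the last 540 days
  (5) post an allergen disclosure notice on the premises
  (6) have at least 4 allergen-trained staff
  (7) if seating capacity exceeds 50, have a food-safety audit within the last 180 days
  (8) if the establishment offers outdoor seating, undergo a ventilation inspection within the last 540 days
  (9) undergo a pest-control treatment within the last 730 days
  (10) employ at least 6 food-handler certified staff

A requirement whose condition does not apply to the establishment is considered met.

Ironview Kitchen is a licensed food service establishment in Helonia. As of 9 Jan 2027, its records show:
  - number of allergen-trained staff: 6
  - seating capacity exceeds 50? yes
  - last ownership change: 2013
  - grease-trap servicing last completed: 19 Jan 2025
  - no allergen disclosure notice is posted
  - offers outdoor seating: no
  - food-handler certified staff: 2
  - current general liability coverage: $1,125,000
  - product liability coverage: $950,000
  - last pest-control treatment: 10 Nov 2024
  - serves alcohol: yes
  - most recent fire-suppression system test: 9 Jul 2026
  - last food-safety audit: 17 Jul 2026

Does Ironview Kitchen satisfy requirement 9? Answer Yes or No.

No

9. pest-control treatment 790 days ago vs limit 730 → not met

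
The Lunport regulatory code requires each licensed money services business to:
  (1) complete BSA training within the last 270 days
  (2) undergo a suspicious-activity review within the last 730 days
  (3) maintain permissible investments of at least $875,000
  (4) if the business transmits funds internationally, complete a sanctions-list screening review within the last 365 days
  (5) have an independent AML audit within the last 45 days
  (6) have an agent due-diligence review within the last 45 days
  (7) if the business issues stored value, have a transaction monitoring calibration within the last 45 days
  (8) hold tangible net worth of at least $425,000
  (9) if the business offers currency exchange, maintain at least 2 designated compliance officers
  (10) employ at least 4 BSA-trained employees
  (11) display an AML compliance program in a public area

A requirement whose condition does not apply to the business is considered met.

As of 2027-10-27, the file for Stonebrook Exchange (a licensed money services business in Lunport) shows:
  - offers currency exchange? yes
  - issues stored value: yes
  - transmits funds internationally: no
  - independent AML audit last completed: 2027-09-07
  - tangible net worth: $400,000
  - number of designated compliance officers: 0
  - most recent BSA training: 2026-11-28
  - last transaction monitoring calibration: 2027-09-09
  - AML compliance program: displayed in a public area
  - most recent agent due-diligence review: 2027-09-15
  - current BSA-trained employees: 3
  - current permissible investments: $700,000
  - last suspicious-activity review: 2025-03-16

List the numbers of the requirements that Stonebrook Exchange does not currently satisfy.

1, 2, 3, 5, 7, 8, 9, 10

1. BSA training 333 days ago vs limit 270 → not met
2. suspicious-activity review 955 days ago vs limit 730 → not met
3. permissible investments $700,000 < $875,000 → not met
4. condition 'transmits funds internationally' does not hold → requirement n/a → met
5. independent AML audit 50 days ago vs limit 45 → not met
6. agent due-diligence review 42 days ago vs limit 45 → met
7. condition 'issues stored value' holds; transaction monitoring calibration 48 days ago vs limit 45 → not met
8. tangible net worth $400,000 < $425,000 → not met
9. condition 'offers currency exchange' holds; designated compliance officers 0 < 2 → not met
10. BSA-trained employees 3 < 4 → not met
11. AML compliance program present → met
Not met: 1, 2, 3, 5, 7, 8, 9, 10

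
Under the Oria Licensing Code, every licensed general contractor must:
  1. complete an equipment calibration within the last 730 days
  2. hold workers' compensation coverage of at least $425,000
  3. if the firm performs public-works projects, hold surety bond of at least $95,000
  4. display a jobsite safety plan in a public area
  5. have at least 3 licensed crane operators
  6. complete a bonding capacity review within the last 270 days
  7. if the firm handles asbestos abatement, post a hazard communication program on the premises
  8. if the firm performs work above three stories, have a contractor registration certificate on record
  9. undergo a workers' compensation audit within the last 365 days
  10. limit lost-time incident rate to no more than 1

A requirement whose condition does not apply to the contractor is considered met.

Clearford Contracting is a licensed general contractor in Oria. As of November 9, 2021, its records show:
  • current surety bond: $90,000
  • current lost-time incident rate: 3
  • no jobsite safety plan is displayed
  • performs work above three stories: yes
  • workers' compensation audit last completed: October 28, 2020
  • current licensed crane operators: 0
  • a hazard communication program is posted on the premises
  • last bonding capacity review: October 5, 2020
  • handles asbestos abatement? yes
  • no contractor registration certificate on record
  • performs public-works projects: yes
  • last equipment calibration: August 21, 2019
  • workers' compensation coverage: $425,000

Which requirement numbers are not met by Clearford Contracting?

1, 3, 4, 5, 6, 8, 9, 10

1. equipment calibration 811 days ago vs limit 730 → not met
2. workers' compensation coverage $425,000 ≥ $425,000 → met
3. condition 'performs public-works projects' holds; surety bond $90,000 < $95,000 → not met
4. jobsite safety plan absent → not met
5. licensed crane operators 0 < 3 → not met
6. bonding capacity review 400 days ago vs limit 270 → not met
7. condition 'handles asbestos abatement' holds; hazard communication program present → met
8. condition 'performs work above three stories' holds; contractor registration certificate absent → not met
9. workers' compensation audit 377 days ago vs limit 365 → not met
10. lost-time incident rate 3 > 1 → not met
Not met: 1, 3, 4, 5, 6, 8, 9, 10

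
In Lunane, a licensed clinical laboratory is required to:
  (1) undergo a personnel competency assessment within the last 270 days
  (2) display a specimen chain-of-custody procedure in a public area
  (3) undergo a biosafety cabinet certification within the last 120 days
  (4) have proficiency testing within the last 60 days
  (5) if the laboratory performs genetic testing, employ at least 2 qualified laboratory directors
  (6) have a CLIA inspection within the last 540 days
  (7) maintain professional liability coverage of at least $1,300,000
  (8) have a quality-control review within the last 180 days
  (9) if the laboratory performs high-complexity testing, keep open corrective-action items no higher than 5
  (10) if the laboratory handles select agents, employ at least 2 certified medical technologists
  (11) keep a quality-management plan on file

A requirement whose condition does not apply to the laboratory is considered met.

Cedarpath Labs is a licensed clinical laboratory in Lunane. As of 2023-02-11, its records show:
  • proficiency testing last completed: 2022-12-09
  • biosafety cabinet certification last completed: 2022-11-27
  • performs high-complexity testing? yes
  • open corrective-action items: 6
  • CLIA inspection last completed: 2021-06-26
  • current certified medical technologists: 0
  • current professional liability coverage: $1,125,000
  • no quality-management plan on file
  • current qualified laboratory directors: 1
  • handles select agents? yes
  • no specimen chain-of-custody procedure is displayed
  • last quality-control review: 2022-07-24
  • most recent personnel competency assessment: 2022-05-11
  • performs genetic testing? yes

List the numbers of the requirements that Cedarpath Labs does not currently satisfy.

1, 2, 4, 5, 6, 7, 8, 9, 10, 11

1. personnel competency assessment 276 days ago vs limit 270 → not met
2. specimen chain-of-custody procedure absent → not met
3. biosafety cabinet certification 76 days ago vs limit 120 → met
4. proficiency testing 64 days ago vs limit 60 → not met
5. condition 'performs genetic testing' holds; qualified laboratory directors 1 < 2 → not met
6. CLIA inspection 595 days ago vs limit 540 → not met
7. professional liability coverage $1,125,000 < $1,300,000 → not met
8. quality-control review 202 days ago vs limit 180 → not met
9. condition 'performs high-complexity testing' holds; open corrective-action items 6 > 5 → not met
10. condition 'handles select agents' holds; certified medical technologists 0 < 2 → not met
11. quality-management plan absent → not met
Not met: 1, 2, 4, 5, 6, 7, 8, 9, 10, 11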